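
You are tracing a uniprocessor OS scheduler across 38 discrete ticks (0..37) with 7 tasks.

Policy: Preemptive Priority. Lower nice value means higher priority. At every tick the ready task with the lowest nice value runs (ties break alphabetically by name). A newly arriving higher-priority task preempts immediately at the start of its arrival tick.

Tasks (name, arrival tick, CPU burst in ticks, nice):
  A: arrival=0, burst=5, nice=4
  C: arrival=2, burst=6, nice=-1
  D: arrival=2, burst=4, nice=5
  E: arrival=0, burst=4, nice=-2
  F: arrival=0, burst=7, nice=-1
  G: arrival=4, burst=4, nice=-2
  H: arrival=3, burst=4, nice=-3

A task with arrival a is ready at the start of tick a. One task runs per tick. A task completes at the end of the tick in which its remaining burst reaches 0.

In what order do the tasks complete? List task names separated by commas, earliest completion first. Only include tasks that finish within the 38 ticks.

completion order = H, E, G, C, F, A, D

t=0: ready={A,E,F} → run E
t=1: ready={A,E,F} → run E
t=2: ready={A,C,D,E,F} → run E
t=3: ready={A,C,D,E,F,H} → run H
t=4: ready={A,C,D,E,F,G,H} → run H
t=5: ready={A,C,D,E,F,G,H} → run H
t=6: ready={A,C,D,E,F,G,H} → run H
t=7: ready={A,C,D,E,F,G} → run E
t=8: ready={A,C,D,F,G} → run G
t=9: ready={A,C,D,F,G} → run G
t=10: ready={A,C,D,F,G} → run G
t=11: ready={A,C,D,F,G} → run G
t=12: ready={A,C,D,F} → run C
t=13: ready={A,C,D,F} → run C
t=14: ready={A,C,D,F} → run C
t=15: ready={A,C,D,F} → run C
t=16: ready={A,C,D,F} → run C
t=17: ready={A,C,D,F} → run C
t=18: ready={A,D,F} → run F
t=19: ready={A,D,F} → run F
t=20: ready={A,D,F} → run F
t=21: ready={A,D,F} → run F
t=22: ready={A,D,F} → run F
t=23: ready={A,D,F} → run F
t=24: ready={A,D,F} → run F
t=25: ready={A,D} → run A
t=26: ready={A,D} → run A
t=27: ready={A,D} → run A
t=28: ready={A,D} → run A
t=29: ready={A,D} → run A
t=30: ready={D} → run D
t=31: ready={D} → run D
t=32: ready={D} → run D
t=33: ready={D} → run D
t=34: (idle)
t=35: (idle)
t=36: (idle)
t=37: (idle)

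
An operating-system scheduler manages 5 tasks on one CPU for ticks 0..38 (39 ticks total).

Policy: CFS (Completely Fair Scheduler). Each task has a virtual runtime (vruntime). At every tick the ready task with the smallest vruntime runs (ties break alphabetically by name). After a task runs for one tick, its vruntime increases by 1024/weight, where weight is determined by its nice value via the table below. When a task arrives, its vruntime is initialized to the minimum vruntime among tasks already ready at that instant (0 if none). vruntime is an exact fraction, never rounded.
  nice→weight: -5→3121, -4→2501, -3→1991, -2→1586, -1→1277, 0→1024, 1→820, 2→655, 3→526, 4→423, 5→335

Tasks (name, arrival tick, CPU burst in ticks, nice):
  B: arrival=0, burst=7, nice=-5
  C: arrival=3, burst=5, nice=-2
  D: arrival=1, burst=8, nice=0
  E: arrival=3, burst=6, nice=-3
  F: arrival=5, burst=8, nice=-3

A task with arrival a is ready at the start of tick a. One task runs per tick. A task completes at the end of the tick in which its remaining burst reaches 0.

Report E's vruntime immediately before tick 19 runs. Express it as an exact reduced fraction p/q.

vruntime(E, start of tick 19) = 16861184/6213911

t=0: vr[B=0] → run B
t=1: vr[B=1024/3121 D=1024/3121] → run B
t=2: vr[B=2048/3121 D=1024/3121] → run D
t=3: vr[B=2048/3121 C=2048/3121 D=4145/3121 E=2048/3121] → run B
t=4: vr[B=3072/3121 C=2048/3121 D=4145/3121 E=2048/3121] → run C
t=5: vr[B=3072/3121 C=3222016/2474953 D=4145/3121 E=2048/3121 F=2048/3121] → run E
t=6: vr[B=3072/3121 C=3222016/2474953 D=4145/3121 E=7273472/6213911 F=2048/3121] → run F
t=7: vr[B=3072/3121 C=3222016/2474953 D=4145/3121 E=7273472/6213911 F=7273472/6213911] → run B
t=8: vr[B=4096/3121 C=3222016/2474953 D=4145/3121 E=7273472/6213911 F=7273472/6213911] → run E
t=9: vr[B=4096/3121 C=3222016/2474953 D=4145/3121 E=10469376/6213911 F=7273472/6213911] → run F
t=10: vr[B=4096/3121 C=3222016/2474953 D=4145/3121 E=10469376/6213911 F=10469376/6213911] → run C
t=11: vr[B=4096/3121 C=4819968/2474953 D=4145/3121 E=10469376/6213911 F=10469376/6213911] → run B
t=12: vr[B=5120/3121 C=4819968/2474953 D=4145/3121 E=10469376/6213911 F=10469376/6213911] → run D
t=13: vr[B=5120/3121 C=4819968/2474953 D=7266/3121 E=10469376/6213911 F=10469376/6213911] → run B
t=14: vr[B=6144/3121 C=4819968/2474953 D=7266/3121 E=10469376/6213911 F=10469376/6213911] → run E
t=15: vr[B=6144/3121 C=4819968/2474953 D=7266/3121 E=13665280/6213911 F=10469376/6213911] → run F
t=16: vr[B=6144/3121 C=4819968/2474953 D=7266/3121 E=13665280/6213911 F=13665280/6213911] → run C
t=17: vr[B=6144/3121 C=6417920/2474953 D=7266/3121 E=13665280/6213911 F=13665280/6213911] → run B
t=18: vr[C=6417920/2474953 D=7266/3121 E=13665280/6213911 F=13665280/6213911] → run E
t=19: vr[C=6417920/2474953 D=7266/3121 E=16861184/6213911 F=13665280/6213911] → run F
t=20: vr[C=6417920/2474953 D=7266/3121 E=16861184/6213911 F=16861184/6213911] → run D
t=21: vr[C=6417920/2474953 D=10387/3121 E=16861184/6213911 F=16861184/6213911] → run C
t=22: vr[C=8015872/2474953 D=10387/3121 E=16861184/6213911 F=16861184/6213911] → run E
t=23: vr[C=8015872/2474953 D=10387/3121 E=20057088/6213911 F=16861184/6213911] → run F
t=24: vr[C=8015872/2474953 D=10387/3121 E=20057088/6213911 F=20057088/6213911] → run E
t=25: vr[C=8015872/2474953 D=10387/3121 F=20057088/6213911] → run F
t=26: vr[C=8015872/2474953 D=10387/3121 F=23252992/6213911] → run C
t=27: vr[D=10387/3121 F=23252992/6213911] → run D
t=28: vr[D=13508/3121 F=23252992/6213911] → run F
t=29: vr[D=13508/3121 F=26448896/6213911] → run F
t=30: vr[D=13508/3121] → run D
t=31: vr[D=16629/3121] → run D
t=32: vr[D=19750/3121] → run D
t=33: vr[D=22871/3121] → run D
t=34: (idle)
t=35: (idle)
t=36: (idle)
t=37: (idle)
t=38: (idle)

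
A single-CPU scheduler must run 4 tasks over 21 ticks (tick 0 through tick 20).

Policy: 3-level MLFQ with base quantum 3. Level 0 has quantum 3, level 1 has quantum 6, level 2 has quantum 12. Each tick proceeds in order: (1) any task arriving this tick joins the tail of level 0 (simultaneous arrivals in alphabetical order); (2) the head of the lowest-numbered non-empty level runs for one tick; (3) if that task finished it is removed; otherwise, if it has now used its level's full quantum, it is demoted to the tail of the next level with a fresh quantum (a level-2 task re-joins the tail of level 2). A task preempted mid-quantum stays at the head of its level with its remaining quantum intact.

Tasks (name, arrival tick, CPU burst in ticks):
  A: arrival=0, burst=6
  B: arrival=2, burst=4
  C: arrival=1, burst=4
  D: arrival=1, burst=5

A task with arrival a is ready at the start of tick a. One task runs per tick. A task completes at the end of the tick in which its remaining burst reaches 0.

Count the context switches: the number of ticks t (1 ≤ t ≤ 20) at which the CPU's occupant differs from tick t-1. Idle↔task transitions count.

t=0: L0/L1/L2 = A/-/- → run A
t=1: L0/L1/L2 = ACD/-/- → run A
t=2: L0/L1/L2 = ACDB/-/- → run A
t=3: L0/L1/L2 = CDB/A/- → run C
t=4: L0/L1/L2 = CDB/A/- → run C
t=5: L0/L1/L2 = CDB/A/- → run C
t=6: L0/L1/L2 = DB/AC/- → run D
t=7: L0/L1/L2 = DB/AC/- → run D
t=8: L0/L1/L2 = DB/AC/- → run D
t=9: L0/L1/L2 = B/ACD/- → run B
t=10: L0/L1/L2 = B/ACD/- → run B
t=11: L0/L1/L2 = B/ACD/- → run B
t=12: L0/L1/L2 = -/ACDB/- → run A
t=13: L0/L1/L2 = -/ACDB/- → run A
t=14: L0/L1/L2 = -/ACDB/- → run A
t=15: L0/L1/L2 = -/CDB/- → run C
t=16: L0/L1/L2 = -/DB/- → run D
t=17: L0/L1/L2 = -/DB/- → run D
t=18: L0/L1/L2 = -/B/- → run B
t=19: (idle)
t=20: (idle)

context switches = 8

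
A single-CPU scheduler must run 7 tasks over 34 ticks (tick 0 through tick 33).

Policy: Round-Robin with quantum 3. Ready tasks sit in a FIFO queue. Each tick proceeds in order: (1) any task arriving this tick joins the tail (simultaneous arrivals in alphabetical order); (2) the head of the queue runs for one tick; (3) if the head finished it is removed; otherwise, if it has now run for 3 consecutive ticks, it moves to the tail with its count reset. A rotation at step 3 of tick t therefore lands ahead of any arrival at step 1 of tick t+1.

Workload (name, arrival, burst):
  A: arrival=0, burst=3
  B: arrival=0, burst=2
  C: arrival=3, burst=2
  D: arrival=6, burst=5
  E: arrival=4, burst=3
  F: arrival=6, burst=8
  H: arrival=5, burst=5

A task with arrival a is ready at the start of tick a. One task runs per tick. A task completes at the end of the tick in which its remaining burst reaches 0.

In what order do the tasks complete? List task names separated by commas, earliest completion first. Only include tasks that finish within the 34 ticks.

t=0: queue=[A,B] q_used=0 → run A
t=1: queue=[A,B] q_used=1 → run A
t=2: queue=[A,B] q_used=2 → run A
t=3: queue=[B,C] q_used=0 → run B
t=4: queue=[B,C,E] q_used=1 → run B
t=5: queue=[C,E,H] q_used=0 → run C
t=6: queue=[C,E,H,D,F] q_used=1 → run C
t=7: queue=[E,H,D,F] q_used=0 → run E
t=8: queue=[E,H,D,F] q_used=1 → run E
t=9: queue=[E,H,D,F] q_used=2 → run E
t=10: queue=[H,D,F] q_used=0 → run H
t=11: queue=[H,D,F] q_used=1 → run H
t=12: queue=[H,D,F] q_used=2 → run H
t=13: queue=[D,F,H] q_used=0 → run D
t=14: queue=[D,F,H] q_used=1 → run D
t=15: queue=[D,F,H] q_used=2 → run D
t=16: queue=[F,H,D] q_used=0 → run F
t=17: queue=[F,H,D] q_used=1 → run F
t=18: queue=[F,H,D] q_used=2 → run F
t=19: queue=[H,D,F] q_used=0 → run H
t=20: queue=[H,D,F] q_used=1 → run H
t=21: queue=[D,F] q_used=0 → run D
t=22: queue=[D,F] q_used=1 → run D
t=23: queue=[F] q_used=0 → run F
t=24: queue=[F] q_used=1 → run F
t=25: queue=[F] q_used=2 → run F
t=26: queue=[F] q_used=0 → run F
t=27: queue=[F] q_used=1 → run F
t=28: (idle)
t=29: (idle)
t=30: (idle)
t=31: (idle)
t=32: (idle)
t=33: (idle)

completion order = A, B, C, E, H, D, F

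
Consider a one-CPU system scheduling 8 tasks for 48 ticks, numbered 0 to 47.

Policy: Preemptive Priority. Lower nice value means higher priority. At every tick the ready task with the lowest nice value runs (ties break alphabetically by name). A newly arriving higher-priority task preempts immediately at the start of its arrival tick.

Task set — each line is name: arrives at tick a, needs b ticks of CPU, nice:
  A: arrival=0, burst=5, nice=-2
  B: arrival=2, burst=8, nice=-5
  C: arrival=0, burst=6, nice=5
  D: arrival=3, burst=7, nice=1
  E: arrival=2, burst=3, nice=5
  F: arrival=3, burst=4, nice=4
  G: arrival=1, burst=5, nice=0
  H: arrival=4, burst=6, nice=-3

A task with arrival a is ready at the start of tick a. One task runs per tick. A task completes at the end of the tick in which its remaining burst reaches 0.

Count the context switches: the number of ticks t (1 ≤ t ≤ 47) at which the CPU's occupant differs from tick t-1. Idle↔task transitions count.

t=0: ready={A,C} → run A
t=1: ready={A,C,G} → run A
t=2: ready={A,B,C,E,G} → run B
t=3: ready={A,B,C,D,E,F,G} → run B
t=4: ready={A,B,C,D,E,F,G,H} → run B
t=5: ready={A,B,C,D,E,F,G,H} → run B
t=6: ready={A,B,C,D,E,F,G,H} → run B
t=7: ready={A,B,C,D,E,F,G,H} → run B
t=8: ready={A,B,C,D,E,F,G,H} → run B
t=9: ready={A,B,C,D,E,F,G,H} → run B
t=10: ready={A,C,D,E,F,G,H} → run H
t=11: ready={A,C,D,E,F,G,H} → run H
t=12: ready={A,C,D,E,F,G,H} → run H
t=13: ready={A,C,D,E,F,G,H} → run H
t=14: ready={A,C,D,E,F,G,H} → run H
t=15: ready={A,C,D,E,F,G,H} → run H
t=16: ready={A,C,D,E,F,G} → run A
t=17: ready={A,C,D,E,F,G} → run A
t=18: ready={A,C,D,E,F,G} → run A
t=19: ready={C,D,E,F,G} → run G
t=20: ready={C,D,E,F,G} → run G
t=21: ready={C,D,E,F,G} → run G
t=22: ready={C,D,E,F,G} → run G
t=23: ready={C,D,E,F,G} → run G
t=24: ready={C,D,E,F} → run D
t=25: ready={C,D,E,F} → run D
t=26: ready={C,D,E,F} → run D
t=27: ready={C,D,E,F} → run D
t=28: ready={C,D,E,F} → run D
t=29: ready={C,D,E,F} → run D
t=30: ready={C,D,E,F} → run D
t=31: ready={C,E,F} → run F
t=32: ready={C,E,F} → run F
t=33: ready={C,E,F} → run F
t=34: ready={C,E,F} → run F
t=35: ready={C,E} → run C
t=36: ready={C,E} → run C
t=37: ready={C,E} → run C
t=38: ready={C,E} → run C
t=39: ready={C,E} → run C
t=40: ready={C,E} → run C
t=41: ready={E} → run E
t=42: ready={E} → run E
t=43: ready={E} → run E
t=44: (idle)
t=45: (idle)
t=46: (idle)
t=47: (idle)

context switches = 9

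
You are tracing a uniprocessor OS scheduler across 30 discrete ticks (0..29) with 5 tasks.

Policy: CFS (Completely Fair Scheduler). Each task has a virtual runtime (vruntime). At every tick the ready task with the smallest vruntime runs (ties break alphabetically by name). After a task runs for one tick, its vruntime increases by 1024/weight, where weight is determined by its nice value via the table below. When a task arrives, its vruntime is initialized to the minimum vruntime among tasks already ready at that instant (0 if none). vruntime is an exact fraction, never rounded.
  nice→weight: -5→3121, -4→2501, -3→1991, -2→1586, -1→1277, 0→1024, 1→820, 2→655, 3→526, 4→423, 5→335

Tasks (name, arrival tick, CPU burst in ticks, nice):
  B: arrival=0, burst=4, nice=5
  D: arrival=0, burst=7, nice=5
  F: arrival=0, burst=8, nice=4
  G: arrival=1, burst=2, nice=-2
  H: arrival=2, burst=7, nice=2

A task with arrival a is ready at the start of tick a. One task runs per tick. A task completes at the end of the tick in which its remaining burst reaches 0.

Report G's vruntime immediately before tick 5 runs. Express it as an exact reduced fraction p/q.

vruntime(G, start of tick 5) = 512/793

t=0: vr[B=0 D=0 F=0] → run B
t=1: vr[B=1024/335 D=0 F=0 G=0] → run D
t=2: vr[B=1024/335 D=1024/335 F=0 G=0 H=0] → run F
t=3: vr[B=1024/335 D=1024/335 F=1024/423 G=0 H=0] → run G
t=4: vr[B=1024/335 D=1024/335 F=1024/423 G=512/793 H=0] → run H
t=5: vr[B=1024/335 D=1024/335 F=1024/423 G=512/793 H=1024/655] → run G
t=6: vr[B=1024/335 D=1024/335 F=1024/423 H=1024/655] → run H
t=7: vr[B=1024/335 D=1024/335 F=1024/423 H=2048/655] → run F
t=8: vr[B=1024/335 D=1024/335 F=2048/423 H=2048/655] → run B
t=9: vr[B=2048/335 D=1024/335 F=2048/423 H=2048/655] → run D
t=10: vr[B=2048/335 D=2048/335 F=2048/423 H=2048/655] → run H
t=11: vr[B=2048/335 D=2048/335 F=2048/423 H=3072/655] → run H
t=12: vr[B=2048/335 D=2048/335 F=2048/423 H=4096/655] → run F
t=13: vr[B=2048/335 D=2048/335 F=1024/141 H=4096/655] → run B
t=14: vr[B=3072/335 D=2048/335 F=1024/141 H=4096/655] → run D
t=15: vr[B=3072/335 D=3072/335 F=1024/141 H=4096/655] → run H
t=16: vr[B=3072/335 D=3072/335 F=1024/141 H=1024/131] → run F
t=17: vr[B=3072/335 D=3072/335 F=4096/423 H=1024/131] → run H
t=18: vr[B=3072/335 D=3072/335 F=4096/423 H=6144/655] → run B
t=19: vr[D=3072/335 F=4096/423 H=6144/655] → run D
t=20: vr[D=4096/335 F=4096/423 H=6144/655] → run H
t=21: vr[D=4096/335 F=4096/423] → run F
t=22: vr[D=4096/335 F=5120/423] → run F
t=23: vr[D=4096/335 F=2048/141] → run D
t=24: vr[D=1024/67 F=2048/141] → run F
t=25: vr[D=1024/67 F=7168/423] → run D
t=26: vr[D=6144/335 F=7168/423] → run F
t=27: vr[D=6144/335] → run D
t=28: (idle)
t=29: (idle)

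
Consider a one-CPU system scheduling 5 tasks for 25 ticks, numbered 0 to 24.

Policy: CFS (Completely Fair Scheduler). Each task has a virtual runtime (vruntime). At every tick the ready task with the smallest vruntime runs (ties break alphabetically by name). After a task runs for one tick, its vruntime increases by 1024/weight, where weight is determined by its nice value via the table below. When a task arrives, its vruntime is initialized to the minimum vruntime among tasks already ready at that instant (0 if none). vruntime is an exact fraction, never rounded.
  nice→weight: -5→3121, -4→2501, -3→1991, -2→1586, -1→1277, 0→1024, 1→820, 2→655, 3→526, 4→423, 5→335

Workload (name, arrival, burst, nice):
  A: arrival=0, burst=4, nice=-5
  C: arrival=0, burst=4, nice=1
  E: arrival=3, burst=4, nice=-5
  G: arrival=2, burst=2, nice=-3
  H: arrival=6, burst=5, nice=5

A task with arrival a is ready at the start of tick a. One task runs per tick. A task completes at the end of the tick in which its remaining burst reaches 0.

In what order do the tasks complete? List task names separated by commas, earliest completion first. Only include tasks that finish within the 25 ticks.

completion order = G, A, E, C, H

t=0: vr[A=0 C=0] → run A
t=1: vr[A=1024/3121 C=0] → run C
t=2: vr[A=1024/3121 C=256/205 G=1024/3121] → run A
t=3: vr[A=2048/3121 C=256/205 E=1024/3121 G=1024/3121] → run E
t=4: vr[A=2048/3121 C=256/205 E=2048/3121 G=1024/3121] → run G
t=5: vr[A=2048/3121 C=256/205 E=2048/3121 G=5234688/6213911] → run A
t=6: vr[A=3072/3121 C=256/205 E=2048/3121 G=5234688/6213911 H=2048/3121] → run E
t=7: vr[A=3072/3121 C=256/205 E=3072/3121 G=5234688/6213911 H=2048/3121] → run H
t=8: vr[A=3072/3121 C=256/205 E=3072/3121 G=5234688/6213911 H=3881984/1045535] → run G
t=9: vr[A=3072/3121 C=256/205 E=3072/3121 H=3881984/1045535] → run A
t=10: vr[C=256/205 E=3072/3121 H=3881984/1045535] → run E
t=11: vr[C=256/205 E=4096/3121 H=3881984/1045535] → run C
t=12: vr[C=512/205 E=4096/3121 H=3881984/1045535] → run E
t=13: vr[C=512/205 H=3881984/1045535] → run C
t=14: vr[C=768/205 H=3881984/1045535] → run H
t=15: vr[C=768/205 H=7077888/1045535] → run C
t=16: vr[H=7077888/1045535] → run H
t=17: vr[H=10273792/1045535] → run H
t=18: vr[H=13469696/1045535] → run H
t=19: (idle)
t=20: (idle)
t=21: (idle)
t=22: (idle)
t=23: (idle)
t=24: (idle)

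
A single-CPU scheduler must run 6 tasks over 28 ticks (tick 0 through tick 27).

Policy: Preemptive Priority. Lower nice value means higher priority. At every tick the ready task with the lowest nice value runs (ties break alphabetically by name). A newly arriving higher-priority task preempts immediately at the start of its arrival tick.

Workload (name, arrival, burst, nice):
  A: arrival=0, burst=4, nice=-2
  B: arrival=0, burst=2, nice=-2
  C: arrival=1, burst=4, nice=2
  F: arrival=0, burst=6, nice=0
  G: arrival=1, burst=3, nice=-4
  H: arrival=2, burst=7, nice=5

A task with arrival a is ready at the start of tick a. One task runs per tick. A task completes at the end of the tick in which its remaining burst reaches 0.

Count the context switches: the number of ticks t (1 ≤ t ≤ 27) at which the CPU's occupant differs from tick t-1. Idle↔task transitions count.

context switches = 7

t=0: ready={A,B,F} → run A
t=1: ready={A,B,C,F,G} → run G
t=2: ready={A,B,C,F,G,H} → run G
t=3: ready={A,B,C,F,G,H} → run G
t=4: ready={A,B,C,F,H} → run A
t=5: ready={A,B,C,F,H} → run A
t=6: ready={A,B,C,F,H} → run A
t=7: ready={B,C,F,H} → run B
t=8: ready={B,C,F,H} → run B
t=9: ready={C,F,H} → run F
t=10: ready={C,F,H} → run F
t=11: ready={C,F,H} → run F
t=12: ready={C,F,H} → run F
t=13: ready={C,F,H} → run F
t=14: ready={C,F,H} → run F
t=15: ready={C,H} → run C
t=16: ready={C,H} → run C
t=17: ready={C,H} → run C
t=18: ready={C,H} → run C
t=19: ready={H} → run H
t=20: ready={H} → run H
t=21: ready={H} → run H
t=22: ready={H} → run H
t=23: ready={H} → run H
t=24: ready={H} → run H
t=25: ready={H} → run H
t=26: (idle)
t=27: (idle)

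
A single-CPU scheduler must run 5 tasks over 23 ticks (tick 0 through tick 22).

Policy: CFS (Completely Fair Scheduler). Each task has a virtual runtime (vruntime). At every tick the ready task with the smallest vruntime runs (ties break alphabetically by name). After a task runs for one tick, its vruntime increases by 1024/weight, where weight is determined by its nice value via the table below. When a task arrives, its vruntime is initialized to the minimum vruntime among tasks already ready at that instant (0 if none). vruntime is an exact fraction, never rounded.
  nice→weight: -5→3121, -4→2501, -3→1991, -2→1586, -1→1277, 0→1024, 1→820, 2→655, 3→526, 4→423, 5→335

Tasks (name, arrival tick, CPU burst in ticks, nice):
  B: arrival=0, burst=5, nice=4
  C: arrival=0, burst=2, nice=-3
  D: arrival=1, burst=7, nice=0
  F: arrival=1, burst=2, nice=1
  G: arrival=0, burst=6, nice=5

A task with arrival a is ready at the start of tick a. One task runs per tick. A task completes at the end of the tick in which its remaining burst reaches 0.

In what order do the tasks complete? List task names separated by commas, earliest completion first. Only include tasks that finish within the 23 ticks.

completion order = C, F, D, B, G

t=0: vr[B=0 C=0 G=0] → run B
t=1: vr[B=1024/423 C=0 D=0 F=0 G=0] → run C
t=2: vr[B=1024/423 C=1024/1991 D=0 F=0 G=0] → run D
t=3: vr[B=1024/423 C=1024/1991 D=1 F=0 G=0] → run F
t=4: vr[B=1024/423 C=1024/1991 D=1 F=256/205 G=0] → run G
t=5: vr[B=1024/423 C=1024/1991 D=1 F=256/205 G=1024/335] → run C
t=6: vr[B=1024/423 D=1 F=256/205 G=1024/335] → run D
t=7: vr[B=1024/423 D=2 F=256/205 G=1024/335] → run F
t=8: vr[B=1024/423 D=2 G=1024/335] → run D
t=9: vr[B=1024/423 D=3 G=1024/335] → run B
t=10: vr[B=2048/423 D=3 G=1024/335] → run D
t=11: vr[B=2048/423 D=4 G=1024/335] → run G
t=12: vr[B=2048/423 D=4 G=2048/335] → run D
t=13: vr[B=2048/423 D=5 G=2048/335] → run B
t=14: vr[B=1024/141 D=5 G=2048/335] → run D
t=15: vr[B=1024/141 D=6 G=2048/335] → run D
t=16: vr[B=1024/141 G=2048/335] → run G
t=17: vr[B=1024/141 G=3072/335] → run B
t=18: vr[B=4096/423 G=3072/335] → run G
t=19: vr[B=4096/423 G=4096/335] → run B
t=20: vr[G=4096/335] → run G
t=21: vr[G=1024/67] → run G
t=22: (idle)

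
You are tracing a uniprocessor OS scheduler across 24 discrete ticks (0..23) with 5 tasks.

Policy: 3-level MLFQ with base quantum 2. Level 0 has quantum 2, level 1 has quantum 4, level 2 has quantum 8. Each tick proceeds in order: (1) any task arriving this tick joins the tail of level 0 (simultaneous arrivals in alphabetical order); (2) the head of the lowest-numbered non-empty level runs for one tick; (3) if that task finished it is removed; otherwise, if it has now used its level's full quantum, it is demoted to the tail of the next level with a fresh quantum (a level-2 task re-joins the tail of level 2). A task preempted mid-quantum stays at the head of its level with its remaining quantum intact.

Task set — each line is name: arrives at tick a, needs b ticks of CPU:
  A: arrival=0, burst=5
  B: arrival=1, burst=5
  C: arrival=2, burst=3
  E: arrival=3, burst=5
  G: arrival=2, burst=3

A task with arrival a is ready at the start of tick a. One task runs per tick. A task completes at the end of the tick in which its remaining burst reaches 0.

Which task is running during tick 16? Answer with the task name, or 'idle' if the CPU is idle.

t=0: L0/L1/L2 = A/-/- → run A
t=1: L0/L1/L2 = AB/-/- → run A
t=2: L0/L1/L2 = BCG/A/- → run B
t=3: L0/L1/L2 = BCGE/A/- → run B
t=4: L0/L1/L2 = CGE/AB/- → run C
t=5: L0/L1/L2 = CGE/AB/- → run C
t=6: L0/L1/L2 = GE/ABC/- → run G
t=7: L0/L1/L2 = GE/ABC/- → run G
t=8: L0/L1/L2 = E/ABCG/- → run E
t=9: L0/L1/L2 = E/ABCG/- → run E
t=10: L0/L1/L2 = -/ABCGE/- → run A
t=11: L0/L1/L2 = -/ABCGE/- → run A
t=12: L0/L1/L2 = -/ABCGE/- → run A
t=13: L0/L1/L2 = -/BCGE/- → run B
t=14: L0/L1/L2 = -/BCGE/- → run B
t=15: L0/L1/L2 = -/BCGE/- → run B
t=16: L0/L1/L2 = -/CGE/- → run C
t=17: L0/L1/L2 = -/GE/- → run G
t=18: L0/L1/L2 = -/E/- → run E
t=19: L0/L1/L2 = -/E/- → run E
t=20: L0/L1/L2 = -/E/- → run E
t=21: (idle)
t=22: (idle)
t=23: (idle)

running at tick 16 = C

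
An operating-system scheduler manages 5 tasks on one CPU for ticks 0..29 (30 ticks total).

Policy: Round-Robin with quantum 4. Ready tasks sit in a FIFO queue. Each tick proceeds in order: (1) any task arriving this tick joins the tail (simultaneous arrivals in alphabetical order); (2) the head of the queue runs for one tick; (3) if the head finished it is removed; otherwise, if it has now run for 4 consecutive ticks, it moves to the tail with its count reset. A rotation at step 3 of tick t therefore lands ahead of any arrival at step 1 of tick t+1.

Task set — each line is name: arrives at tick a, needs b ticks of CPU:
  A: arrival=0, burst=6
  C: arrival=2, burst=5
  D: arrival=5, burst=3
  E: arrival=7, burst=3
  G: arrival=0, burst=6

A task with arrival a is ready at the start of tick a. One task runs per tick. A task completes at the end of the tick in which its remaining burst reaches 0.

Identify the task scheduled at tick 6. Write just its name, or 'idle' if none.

running at tick 6 = G

t=0: queue=[A,G] q_used=0 → run A
t=1: queue=[A,G] q_used=1 → run A
t=2: queue=[A,G,C] q_used=2 → run A
t=3: queue=[A,G,C] q_used=3 → run A
t=4: queue=[G,C,A] q_used=0 → run G
t=5: queue=[G,C,A,D] q_used=1 → run G
t=6: queue=[G,C,A,D] q_used=2 → run G
t=7: queue=[G,C,A,D,E] q_used=3 → run G
t=8: queue=[C,A,D,E,G] q_used=0 → run C
t=9: queue=[C,A,D,E,G] q_used=1 → run C
t=10: queue=[C,A,D,E,G] q_used=2 → run C
t=11: queue=[C,A,D,E,G] q_used=3 → run C
t=12: queue=[A,D,E,G,C] q_used=0 → run A
t=13: queue=[A,D,E,G,C] q_used=1 → run A
t=14: queue=[D,E,G,C] q_used=0 → run D
t=15: queue=[D,E,G,C] q_used=1 → run D
t=16: queue=[D,E,G,C] q_used=2 → run D
t=17: queue=[E,G,C] q_used=0 → run E
t=18: queue=[E,G,C] q_used=1 → run E
t=19: queue=[E,G,C] q_used=2 → run E
t=20: queue=[G,C] q_used=0 → run G
t=21: queue=[G,C] q_used=1 → run G
t=22: queue=[C] q_used=0 → run C
t=23: (idle)
t=24: (idle)
t=25: (idle)
t=26: (idle)
t=27: (idle)
t=28: (idle)
t=29: (idle)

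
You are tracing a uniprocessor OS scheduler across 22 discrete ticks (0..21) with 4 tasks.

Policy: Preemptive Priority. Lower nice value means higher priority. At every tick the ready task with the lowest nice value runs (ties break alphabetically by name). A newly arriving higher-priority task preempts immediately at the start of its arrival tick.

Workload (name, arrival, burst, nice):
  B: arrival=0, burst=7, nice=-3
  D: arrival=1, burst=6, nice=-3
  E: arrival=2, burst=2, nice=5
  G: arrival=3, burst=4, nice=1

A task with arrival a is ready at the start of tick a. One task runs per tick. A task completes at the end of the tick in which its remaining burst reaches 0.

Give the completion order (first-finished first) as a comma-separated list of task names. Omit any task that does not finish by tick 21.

t=0: ready={B} → run B
t=1: ready={B,D} → run B
t=2: ready={B,D,E} → run B
t=3: ready={B,D,E,G} → run B
t=4: ready={B,D,E,G} → run B
t=5: ready={B,D,E,G} → run B
t=6: ready={B,D,E,G} → run B
t=7: ready={D,E,G} → run D
t=8: ready={D,E,G} → run D
t=9: ready={D,E,G} → run D
t=10: ready={D,E,G} → run D
t=11: ready={D,E,G} → run D
t=12: ready={D,E,G} → run D
t=13: ready={E,G} → run G
t=14: ready={E,G} → run G
t=15: ready={E,G} → run G
t=16: ready={E,G} → run G
t=17: ready={E} → run E
t=18: ready={E} → run E
t=19: (idle)
t=20: (idle)
t=21: (idle)

completion order = B, D, G, E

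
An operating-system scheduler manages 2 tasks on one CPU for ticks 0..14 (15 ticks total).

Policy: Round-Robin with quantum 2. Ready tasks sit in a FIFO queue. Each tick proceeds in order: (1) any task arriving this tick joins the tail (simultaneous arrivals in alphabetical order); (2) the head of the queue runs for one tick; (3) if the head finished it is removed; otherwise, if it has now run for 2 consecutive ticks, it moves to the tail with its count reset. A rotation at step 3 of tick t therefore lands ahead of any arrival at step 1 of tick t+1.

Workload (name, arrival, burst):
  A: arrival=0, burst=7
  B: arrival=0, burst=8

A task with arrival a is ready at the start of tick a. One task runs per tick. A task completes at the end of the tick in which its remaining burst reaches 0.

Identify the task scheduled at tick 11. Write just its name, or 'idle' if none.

t=0: queue=[A,B] q_used=0 → run A
t=1: queue=[A,B] q_used=1 → run A
t=2: queue=[B,A] q_used=0 → run B
t=3: queue=[B,A] q_used=1 → run B
t=4: queue=[A,B] q_used=0 → run A
t=5: queue=[A,B] q_used=1 → run A
t=6: queue=[B,A] q_used=0 → run B
t=7: queue=[B,A] q_used=1 → run B
t=8: queue=[A,B] q_used=0 → run A
t=9: queue=[A,B] q_used=1 → run A
t=10: queue=[B,A] q_used=0 → run B
t=11: queue=[B,A] q_used=1 → run B
t=12: queue=[A,B] q_used=0 → run A
t=13: queue=[B] q_used=0 → run B
t=14: queue=[B] q_used=1 → run B

running at tick 11 = B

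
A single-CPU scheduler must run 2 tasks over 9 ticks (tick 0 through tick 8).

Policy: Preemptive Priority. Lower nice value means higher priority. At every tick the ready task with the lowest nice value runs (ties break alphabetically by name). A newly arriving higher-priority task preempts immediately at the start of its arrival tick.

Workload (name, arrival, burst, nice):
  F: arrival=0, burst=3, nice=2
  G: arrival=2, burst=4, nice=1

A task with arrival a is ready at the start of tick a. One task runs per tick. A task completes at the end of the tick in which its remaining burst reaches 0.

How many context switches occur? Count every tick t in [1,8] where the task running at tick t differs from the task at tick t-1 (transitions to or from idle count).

context switches = 3

t=0: ready={F} → run F
t=1: ready={F} → run F
t=2: ready={F,G} → run G
t=3: ready={F,G} → run G
t=4: ready={F,G} → run G
t=5: ready={F,G} → run G
t=6: ready={F} → run F
t=7: (idle)
t=8: (idle)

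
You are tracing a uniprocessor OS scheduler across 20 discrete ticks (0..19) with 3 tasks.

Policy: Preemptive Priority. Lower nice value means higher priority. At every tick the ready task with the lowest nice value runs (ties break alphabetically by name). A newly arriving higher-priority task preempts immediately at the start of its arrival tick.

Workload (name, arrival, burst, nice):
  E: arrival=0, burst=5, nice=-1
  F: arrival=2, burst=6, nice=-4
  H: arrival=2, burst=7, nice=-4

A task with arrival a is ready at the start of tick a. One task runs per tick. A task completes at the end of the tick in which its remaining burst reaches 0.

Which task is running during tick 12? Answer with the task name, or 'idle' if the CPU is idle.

t=0: ready={E} → run E
t=1: ready={E} → run E
t=2: ready={E,F,H} → run F
t=3: ready={E,F,H} → run F
t=4: ready={E,F,H} → run F
t=5: ready={E,F,H} → run F
t=6: ready={E,F,H} → run F
t=7: ready={E,F,H} → run F
t=8: ready={E,H} → run H
t=9: ready={E,H} → run H
t=10: ready={E,H} → run H
t=11: ready={E,H} → run H
t=12: ready={E,H} → run H
t=13: ready={E,H} → run H
t=14: ready={E,H} → run H
t=15: ready={E} → run E
t=16: ready={E} → run E
t=17: ready={E} → run E
t=18: (idle)
t=19: (idle)

running at tick 12 = H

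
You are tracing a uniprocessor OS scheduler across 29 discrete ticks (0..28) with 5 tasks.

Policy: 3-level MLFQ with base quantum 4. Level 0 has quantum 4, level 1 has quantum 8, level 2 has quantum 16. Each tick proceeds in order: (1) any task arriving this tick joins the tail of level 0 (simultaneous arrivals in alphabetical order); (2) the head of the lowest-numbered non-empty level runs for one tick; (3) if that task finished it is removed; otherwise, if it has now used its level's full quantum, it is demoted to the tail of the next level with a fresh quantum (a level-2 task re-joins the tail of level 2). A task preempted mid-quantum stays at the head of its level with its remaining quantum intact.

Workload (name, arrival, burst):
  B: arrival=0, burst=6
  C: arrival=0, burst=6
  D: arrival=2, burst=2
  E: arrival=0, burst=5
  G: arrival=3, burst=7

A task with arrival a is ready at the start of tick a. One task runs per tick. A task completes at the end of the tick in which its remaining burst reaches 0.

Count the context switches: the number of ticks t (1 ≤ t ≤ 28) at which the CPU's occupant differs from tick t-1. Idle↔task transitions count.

context switches = 9

t=0: L0/L1/L2 = BCE/-/- → run B
t=1: L0/L1/L2 = BCE/-/- → run B
t=2: L0/L1/L2 = BCED/-/- → run B
t=3: L0/L1/L2 = BCEDG/-/- → run B
t=4: L0/L1/L2 = CEDG/B/- → run C
t=5: L0/L1/L2 = CEDG/B/- → run C
t=6: L0/L1/L2 = CEDG/B/- → run C
t=7: L0/L1/L2 = CEDG/B/- → run C
t=8: L0/L1/L2 = EDG/BC/- → run E
t=9: L0/L1/L2 = EDG/BC/- → run E
t=10: L0/L1/L2 = EDG/BC/- → run E
t=11: L0/L1/L2 = EDG/BC/- → run E
t=12: L0/L1/L2 = DG/BCE/- → run D
t=13: L0/L1/L2 = DG/BCE/- → run D
t=14: L0/L1/L2 = G/BCE/- → run G
t=15: L0/L1/L2 = G/BCE/- → run G
t=16: L0/L1/L2 = G/BCE/- → run G
t=17: L0/L1/L2 = G/BCE/- → run G
t=18: L0/L1/L2 = -/BCEG/- → run B
t=19: L0/L1/L2 = -/BCEG/- → run B
t=20: L0/L1/L2 = -/CEG/- → run C
t=21: L0/L1/L2 = -/CEG/- → run C
t=22: L0/L1/L2 = -/EG/- → run E
t=23: L0/L1/L2 = -/G/- → run G
t=24: L0/L1/L2 = -/G/- → run G
t=25: L0/L1/L2 = -/G/- → run G
t=26: (idle)
t=27: (idle)
t=28: (idle)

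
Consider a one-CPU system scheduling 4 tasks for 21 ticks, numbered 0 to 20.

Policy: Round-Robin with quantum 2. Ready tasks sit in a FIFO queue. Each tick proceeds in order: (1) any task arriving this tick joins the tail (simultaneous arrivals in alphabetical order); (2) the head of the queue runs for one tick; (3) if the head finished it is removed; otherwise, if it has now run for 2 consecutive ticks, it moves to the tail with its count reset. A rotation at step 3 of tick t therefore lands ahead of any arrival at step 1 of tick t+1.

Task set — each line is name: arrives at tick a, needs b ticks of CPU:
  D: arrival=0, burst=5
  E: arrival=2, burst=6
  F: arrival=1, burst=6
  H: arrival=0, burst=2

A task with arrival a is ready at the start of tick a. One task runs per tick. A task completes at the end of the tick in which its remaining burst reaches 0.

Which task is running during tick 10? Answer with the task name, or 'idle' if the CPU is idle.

t=0: queue=[D,H] q_used=0 → run D
t=1: queue=[D,H,F] q_used=1 → run D
t=2: queue=[H,F,D,E] q_used=0 → run H
t=3: queue=[H,F,D,E] q_used=1 → run H
t=4: queue=[F,D,E] q_used=0 → run F
t=5: queue=[F,D,E] q_used=1 → run F
t=6: queue=[D,E,F] q_used=0 → run D
t=7: queue=[D,E,F] q_used=1 → run D
t=8: queue=[E,F,D] q_used=0 → run E
t=9: queue=[E,F,D] q_used=1 → run E
t=10: queue=[F,D,E] q_used=0 → run F
t=11: queue=[F,D,E] q_used=1 → run F
t=12: queue=[D,E,F] q_used=0 → run D
t=13: queue=[E,F] q_used=0 → run E
t=14: queue=[E,F] q_used=1 → run E
t=15: queue=[F,E] q_used=0 → run F
t=16: queue=[F,E] q_used=1 → run F
t=17: queue=[E] q_used=0 → run E
t=18: queue=[E] q_used=1 → run E
t=19: (idle)
t=20: (idle)

running at tick 10 = F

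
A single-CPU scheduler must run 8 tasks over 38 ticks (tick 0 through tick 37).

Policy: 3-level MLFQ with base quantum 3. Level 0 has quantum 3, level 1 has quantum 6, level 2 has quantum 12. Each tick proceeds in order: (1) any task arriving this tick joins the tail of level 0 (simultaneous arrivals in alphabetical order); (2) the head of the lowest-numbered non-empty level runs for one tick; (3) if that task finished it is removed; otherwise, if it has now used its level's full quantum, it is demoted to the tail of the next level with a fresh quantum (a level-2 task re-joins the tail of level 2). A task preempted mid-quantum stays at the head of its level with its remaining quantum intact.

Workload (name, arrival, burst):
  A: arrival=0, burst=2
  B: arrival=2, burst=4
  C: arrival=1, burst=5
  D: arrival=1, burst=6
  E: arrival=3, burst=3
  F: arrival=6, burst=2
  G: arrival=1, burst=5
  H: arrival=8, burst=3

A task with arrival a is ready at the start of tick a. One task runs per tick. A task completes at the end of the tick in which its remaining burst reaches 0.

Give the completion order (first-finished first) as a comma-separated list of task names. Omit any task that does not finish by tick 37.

t=0: L0/L1/L2 = A/-/- → run A
t=1: L0/L1/L2 = ACDG/-/- → run A
t=2: L0/L1/L2 = CDGB/-/- → run C
t=3: L0/L1/L2 = CDGBE/-/- → run C
t=4: L0/L1/L2 = CDGBE/-/- → run C
t=5: L0/L1/L2 = DGBE/C/- → run D
t=6: L0/L1/L2 = DGBEF/C/- → run D
t=7: L0/L1/L2 = DGBEF/C/- → run D
t=8: L0/L1/L2 = GBEFH/CD/- → run G
t=9: L0/L1/L2 = GBEFH/CD/- → run G
t=10: L0/L1/L2 = GBEFH/CD/- → run G
t=11: L0/L1/L2 = BEFH/CDG/- → run B
t=12: L0/L1/L2 = BEFH/CDG/- → run B
t=13: L0/L1/L2 = BEFH/CDG/- → run B
t=14: L0/L1/L2 = EFH/CDGB/- → run E
t=15: L0/L1/L2 = EFH/CDGB/- → run E
t=16: L0/L1/L2 = EFH/CDGB/- → run E
t=17: L0/L1/L2 = FH/CDGB/- → run F
t=18: L0/L1/L2 = FH/CDGB/- → run F
t=19: L0/L1/L2 = H/CDGB/- → run H
t=20: L0/L1/L2 = H/CDGB/- → run H
t=21: L0/L1/L2 = H/CDGB/- → run H
t=22: L0/L1/L2 = -/CDGB/- → run C
t=23: L0/L1/L2 = -/CDGB/- → run C
t=24: L0/L1/L2 = -/DGB/- → run D
t=25: L0/L1/L2 = -/DGB/- → run D
t=26: L0/L1/L2 = -/DGB/- → run D
t=27: L0/L1/L2 = -/GB/- → run G
t=28: L0/L1/L2 = -/GB/- → run G
t=29: L0/L1/L2 = -/B/- → run B
t=30: (idle)
t=31: (idle)
t=32: (idle)
t=33: (idle)
t=34: (idle)
t=35: (idle)
t=36: (idle)
t=37: (idle)

completion order = A, E, F, H, C, D, G, B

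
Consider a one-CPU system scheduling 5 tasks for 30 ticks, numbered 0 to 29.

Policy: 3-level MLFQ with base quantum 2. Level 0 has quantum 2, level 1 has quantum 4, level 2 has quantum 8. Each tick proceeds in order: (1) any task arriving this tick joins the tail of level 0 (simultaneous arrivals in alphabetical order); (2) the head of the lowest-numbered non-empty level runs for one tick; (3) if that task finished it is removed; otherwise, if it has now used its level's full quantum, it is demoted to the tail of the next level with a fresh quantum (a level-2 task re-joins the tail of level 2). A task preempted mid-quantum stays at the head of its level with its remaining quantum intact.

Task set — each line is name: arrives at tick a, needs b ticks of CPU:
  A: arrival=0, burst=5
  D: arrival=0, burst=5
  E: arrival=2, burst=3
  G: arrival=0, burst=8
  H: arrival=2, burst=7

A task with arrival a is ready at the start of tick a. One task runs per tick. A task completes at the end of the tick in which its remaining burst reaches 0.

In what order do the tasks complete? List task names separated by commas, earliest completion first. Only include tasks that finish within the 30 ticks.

t=0: L0/L1/L2 = ADG/-/- → run A
t=1: L0/L1/L2 = ADG/-/- → run A
t=2: L0/L1/L2 = DGEH/A/- → run D
t=3: L0/L1/L2 = DGEH/A/- → run D
t=4: L0/L1/L2 = GEH/AD/- → run G
t=5: L0/L1/L2 = GEH/AD/- → run G
t=6: L0/L1/L2 = EH/ADG/- → run E
t=7: L0/L1/L2 = EH/ADG/- → run E
t=8: L0/L1/L2 = H/ADGE/- → run H
t=9: L0/L1/L2 = H/ADGE/- → run H
t=10: L0/L1/L2 = -/ADGEH/- → run A
t=11: L0/L1/L2 = -/ADGEH/- → run A
t=12: L0/L1/L2 = -/ADGEH/- → run A
t=13: L0/L1/L2 = -/DGEH/- → run D
t=14: L0/L1/L2 = -/DGEH/- → run D
t=15: L0/L1/L2 = -/DGEH/- → run D
t=16: L0/L1/L2 = -/GEH/- → run G
t=17: L0/L1/L2 = -/GEH/- → run G
t=18: L0/L1/L2 = -/GEH/- → run G
t=19: L0/L1/L2 = -/GEH/- → run G
t=20: L0/L1/L2 = -/EH/G → run E
t=21: L0/L1/L2 = -/H/G → run H
t=22: L0/L1/L2 = -/H/G → run H
t=23: L0/L1/L2 = -/H/G → run H
t=24: L0/L1/L2 = -/H/G → run H
t=25: L0/L1/L2 = -/-/GH → run G
t=26: L0/L1/L2 = -/-/GH → run G
t=27: L0/L1/L2 = -/-/H → run H
t=28: (idle)
t=29: (idle)

completion order = A, D, E, G, H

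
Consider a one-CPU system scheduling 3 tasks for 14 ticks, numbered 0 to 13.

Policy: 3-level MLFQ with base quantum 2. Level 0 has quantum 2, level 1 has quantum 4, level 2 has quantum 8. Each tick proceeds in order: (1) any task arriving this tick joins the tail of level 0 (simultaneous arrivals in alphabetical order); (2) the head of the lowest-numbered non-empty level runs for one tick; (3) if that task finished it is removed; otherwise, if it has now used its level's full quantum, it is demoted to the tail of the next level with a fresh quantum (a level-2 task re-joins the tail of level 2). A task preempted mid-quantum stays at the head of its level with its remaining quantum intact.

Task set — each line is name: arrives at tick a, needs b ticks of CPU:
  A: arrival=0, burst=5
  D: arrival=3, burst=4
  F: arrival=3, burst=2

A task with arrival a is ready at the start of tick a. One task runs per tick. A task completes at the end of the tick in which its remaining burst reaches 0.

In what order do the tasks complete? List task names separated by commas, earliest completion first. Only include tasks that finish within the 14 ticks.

completion order = F, A, D

t=0: L0/L1/L2 = A/-/- → run A
t=1: L0/L1/L2 = A/-/- → run A
t=2: L0/L1/L2 = -/A/- → run A
t=3: L0/L1/L2 = DF/A/- → run D
t=4: L0/L1/L2 = DF/A/- → run D
t=5: L0/L1/L2 = F/AD/- → run F
t=6: L0/L1/L2 = F/AD/- → run F
t=7: L0/L1/L2 = -/AD/- → run A
t=8: L0/L1/L2 = -/AD/- → run A
t=9: L0/L1/L2 = -/D/- → run D
t=10: L0/L1/L2 = -/D/- → run D
t=11: (idle)
t=12: (idle)
t=13: (idle)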